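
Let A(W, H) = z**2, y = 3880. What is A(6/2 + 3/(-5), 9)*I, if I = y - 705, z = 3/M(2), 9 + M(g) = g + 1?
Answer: 3175/4 ≈ 793.75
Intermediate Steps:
M(g) = -8 + g (M(g) = -9 + (g + 1) = -9 + (1 + g) = -8 + g)
z = -1/2 (z = 3/(-8 + 2) = 3/(-6) = 3*(-1/6) = -1/2 ≈ -0.50000)
A(W, H) = 1/4 (A(W, H) = (-1/2)**2 = 1/4)
I = 3175 (I = 3880 - 705 = 3175)
A(6/2 + 3/(-5), 9)*I = (1/4)*3175 = 3175/4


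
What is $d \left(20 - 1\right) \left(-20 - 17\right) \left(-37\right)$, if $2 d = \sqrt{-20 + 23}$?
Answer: $\frac{26011 \sqrt{3}}{2} \approx 22526.0$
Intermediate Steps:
$d = \frac{\sqrt{3}}{2}$ ($d = \frac{\sqrt{-20 + 23}}{2} = \frac{\sqrt{3}}{2} \approx 0.86602$)
$d \left(20 - 1\right) \left(-20 - 17\right) \left(-37\right) = \frac{\sqrt{3}}{2} \left(20 - 1\right) \left(-20 - 17\right) \left(-37\right) = \frac{\sqrt{3}}{2} \cdot 19 \left(-37\right) \left(-37\right) = \frac{\sqrt{3}}{2} \left(-703\right) \left(-37\right) = - \frac{703 \sqrt{3}}{2} \left(-37\right) = \frac{26011 \sqrt{3}}{2}$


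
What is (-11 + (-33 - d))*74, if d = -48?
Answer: 296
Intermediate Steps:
(-11 + (-33 - d))*74 = (-11 + (-33 - 1*(-48)))*74 = (-11 + (-33 + 48))*74 = (-11 + 15)*74 = 4*74 = 296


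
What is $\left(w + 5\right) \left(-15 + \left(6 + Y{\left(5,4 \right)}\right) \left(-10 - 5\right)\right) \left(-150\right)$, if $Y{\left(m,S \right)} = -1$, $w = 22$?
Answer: $364500$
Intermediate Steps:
$\left(w + 5\right) \left(-15 + \left(6 + Y{\left(5,4 \right)}\right) \left(-10 - 5\right)\right) \left(-150\right) = \left(22 + 5\right) \left(-15 + \left(6 - 1\right) \left(-10 - 5\right)\right) \left(-150\right) = 27 \left(-15 + 5 \left(-15\right)\right) \left(-150\right) = 27 \left(-15 - 75\right) \left(-150\right) = 27 \left(-90\right) \left(-150\right) = \left(-2430\right) \left(-150\right) = 364500$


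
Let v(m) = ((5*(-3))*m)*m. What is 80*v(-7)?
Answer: -58800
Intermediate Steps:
v(m) = -15*m² (v(m) = (-15*m)*m = -15*m²)
80*v(-7) = 80*(-15*(-7)²) = 80*(-15*49) = 80*(-735) = -58800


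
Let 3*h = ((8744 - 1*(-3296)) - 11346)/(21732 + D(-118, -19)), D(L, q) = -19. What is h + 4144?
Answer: 269936710/65139 ≈ 4144.0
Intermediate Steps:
h = 694/65139 (h = (((8744 - 1*(-3296)) - 11346)/(21732 - 19))/3 = (((8744 + 3296) - 11346)/21713)/3 = ((12040 - 11346)*(1/21713))/3 = (694*(1/21713))/3 = (⅓)*(694/21713) = 694/65139 ≈ 0.010654)
h + 4144 = 694/65139 + 4144 = 269936710/65139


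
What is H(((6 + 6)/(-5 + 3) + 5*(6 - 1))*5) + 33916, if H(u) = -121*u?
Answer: 22421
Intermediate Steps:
H(((6 + 6)/(-5 + 3) + 5*(6 - 1))*5) + 33916 = -121*((6 + 6)/(-5 + 3) + 5*(6 - 1))*5 + 33916 = -121*(12/(-2) + 5*5)*5 + 33916 = -121*(12*(-1/2) + 25)*5 + 33916 = -121*(-6 + 25)*5 + 33916 = -2299*5 + 33916 = -121*95 + 33916 = -11495 + 33916 = 22421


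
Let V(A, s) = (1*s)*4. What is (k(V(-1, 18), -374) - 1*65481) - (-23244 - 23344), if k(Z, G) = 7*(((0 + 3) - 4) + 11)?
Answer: -18823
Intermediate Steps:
V(A, s) = 4*s (V(A, s) = s*4 = 4*s)
k(Z, G) = 70 (k(Z, G) = 7*((3 - 4) + 11) = 7*(-1 + 11) = 7*10 = 70)
(k(V(-1, 18), -374) - 1*65481) - (-23244 - 23344) = (70 - 1*65481) - (-23244 - 23344) = (70 - 65481) - 1*(-46588) = -65411 + 46588 = -18823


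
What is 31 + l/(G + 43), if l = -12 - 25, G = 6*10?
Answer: 3156/103 ≈ 30.641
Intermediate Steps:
G = 60
l = -37
31 + l/(G + 43) = 31 - 37/(60 + 43) = 31 - 37/103 = 3156/103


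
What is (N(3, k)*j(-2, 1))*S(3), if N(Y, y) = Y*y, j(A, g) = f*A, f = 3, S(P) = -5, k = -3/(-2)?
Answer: 135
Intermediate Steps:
k = 3/2 (k = -3*(-½) = 3/2 ≈ 1.5000)
j(A, g) = 3*A
(N(3, k)*j(-2, 1))*S(3) = ((3*(3/2))*(3*(-2)))*(-5) = ((9/2)*(-6))*(-5) = -27*(-5) = 135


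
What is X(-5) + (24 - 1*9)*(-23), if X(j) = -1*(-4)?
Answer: -341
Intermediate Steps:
X(j) = 4
X(-5) + (24 - 1*9)*(-23) = 4 + (24 - 1*9)*(-23) = 4 + (24 - 9)*(-23) = 4 + 15*(-23) = 4 - 345 = -341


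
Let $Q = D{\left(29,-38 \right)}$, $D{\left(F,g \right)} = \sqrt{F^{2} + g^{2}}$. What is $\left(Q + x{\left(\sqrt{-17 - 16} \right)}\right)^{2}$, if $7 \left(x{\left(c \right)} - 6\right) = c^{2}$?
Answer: $\frac{112046}{49} + \frac{18 \sqrt{2285}}{7} \approx 2409.6$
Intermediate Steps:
$Q = \sqrt{2285}$ ($Q = \sqrt{29^{2} + \left(-38\right)^{2}} = \sqrt{841 + 1444} = \sqrt{2285} \approx 47.802$)
$x{\left(c \right)} = 6 + \frac{c^{2}}{7}$
$\left(Q + x{\left(\sqrt{-17 - 16} \right)}\right)^{2} = \left(\sqrt{2285} + \left(6 + \frac{\left(\sqrt{-17 - 16}\right)^{2}}{7}\right)\right)^{2} = \left(\sqrt{2285} + \left(6 + \frac{\left(\sqrt{-33}\right)^{2}}{7}\right)\right)^{2} = \left(\sqrt{2285} + \left(6 + \frac{\left(i \sqrt{33}\right)^{2}}{7}\right)\right)^{2} = \left(\sqrt{2285} + \left(6 + \frac{1}{7} \left(-33\right)\right)\right)^{2} = \left(\sqrt{2285} + \left(6 - \frac{33}{7}\right)\right)^{2} = \left(\sqrt{2285} + \frac{9}{7}\right)^{2} = \left(\frac{9}{7} + \sqrt{2285}\right)^{2}$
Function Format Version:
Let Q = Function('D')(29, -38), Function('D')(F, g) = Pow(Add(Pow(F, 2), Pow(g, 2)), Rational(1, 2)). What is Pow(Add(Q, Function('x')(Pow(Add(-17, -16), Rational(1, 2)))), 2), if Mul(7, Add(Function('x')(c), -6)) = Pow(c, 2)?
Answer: Add(Rational(112046, 49), Mul(Rational(18, 7), Pow(2285, Rational(1, 2)))) ≈ 2409.6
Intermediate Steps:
Q = Pow(2285, Rational(1, 2)) (Q = Pow(Add(Pow(29, 2), Pow(-38, 2)), Rational(1, 2)) = Pow(Add(841, 1444), Rational(1, 2)) = Pow(2285, Rational(1, 2)) ≈ 47.802)
Function('x')(c) = Add(6, Mul(Rational(1, 7), Pow(c, 2)))
Pow(Add(Q, Function('x')(Pow(Add(-17, -16), Rational(1, 2)))), 2) = Pow(Add(Pow(2285, Rational(1, 2)), Add(6, Mul(Rational(1, 7), Pow(Pow(Add(-17, -16), Rational(1, 2)), 2)))), 2) = Pow(Add(Pow(2285, Rational(1, 2)), Add(6, Mul(Rational(1, 7), Pow(Pow(-33, Rational(1, 2)), 2)))), 2) = Pow(Add(Pow(2285, Rational(1, 2)), Add(6, Mul(Rational(1, 7), Pow(Mul(I, Pow(33, Rational(1, 2))), 2)))), 2) = Pow(Add(Pow(2285, Rational(1, 2)), Add(6, Mul(Rational(1, 7), -33))), 2) = Pow(Add(Pow(2285, Rational(1, 2)), Add(6, Rational(-33, 7))), 2) = Pow(Add(Pow(2285, Rational(1, 2)), Rational(9, 7)), 2) = Pow(Add(Rational(9, 7), Pow(2285, Rational(1, 2))), 2)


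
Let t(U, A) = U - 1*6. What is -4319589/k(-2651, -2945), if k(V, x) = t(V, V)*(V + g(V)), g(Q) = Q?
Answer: -4319589/14087414 ≈ -0.30663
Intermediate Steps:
t(U, A) = -6 + U (t(U, A) = U - 6 = -6 + U)
k(V, x) = 2*V*(-6 + V) (k(V, x) = (-6 + V)*(V + V) = (-6 + V)*(2*V) = 2*V*(-6 + V))
-4319589/k(-2651, -2945) = -4319589*(-1/(5302*(-6 - 2651))) = -4319589/(2*(-2651)*(-2657)) = -4319589/14087414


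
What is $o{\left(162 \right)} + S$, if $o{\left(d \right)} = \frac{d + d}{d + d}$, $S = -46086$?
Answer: $-46085$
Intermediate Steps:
$o{\left(d \right)} = 1$ ($o{\left(d \right)} = \frac{2 d}{2 d} = 2 d \frac{1}{2 d} = 1$)
$o{\left(162 \right)} + S = 1 - 46086 = -46085$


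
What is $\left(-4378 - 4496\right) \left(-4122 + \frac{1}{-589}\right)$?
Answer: $\frac{21544820766}{589} \approx 3.6579 \cdot 10^{7}$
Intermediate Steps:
$\left(-4378 - 4496\right) \left(-4122 + \frac{1}{-589}\right) = - 8874 \left(-4122 - \frac{1}{589}\right) = \left(-8874\right) \left(- \frac{2427859}{589}\right) = \frac{21544820766}{589}$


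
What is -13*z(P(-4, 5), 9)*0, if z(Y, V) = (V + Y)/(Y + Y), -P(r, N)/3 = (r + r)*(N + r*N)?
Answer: 0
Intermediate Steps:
P(r, N) = -6*r*(N + N*r) (P(r, N) = -3*(r + r)*(N + r*N) = -3*2*r*(N + N*r) = -6*r*(N + N*r))
z(Y, V) = (V + Y)/(2*Y) (z(Y, V) = (V + Y)/((2*Y)) = (V + Y)*(1/(2*Y)) = (V + Y)/(2*Y))
-13*z(P(-4, 5), 9)*0 = -13*(9 - 6*5*(-4)*(1 - 4))/(2*((-6*5*(-4)*(1 - 4))))*0 = -13*(9 - 6*5*(-4)*(-3))/(2*((-6*5*(-4)*(-3))))*0 = -13*(9 - 360)/(2*(-360))*0 = -13*(-1)*(-351)/(2*360)*0 = -13*39/80*0 = -507/80*0 = 0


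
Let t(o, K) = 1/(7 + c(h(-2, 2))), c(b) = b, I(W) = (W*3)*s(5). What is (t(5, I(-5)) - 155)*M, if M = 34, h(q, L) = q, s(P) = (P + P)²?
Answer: -26316/5 ≈ -5263.2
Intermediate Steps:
s(P) = 4*P² (s(P) = (2*P)² = 4*P²)
I(W) = 300*W (I(W) = (W*3)*(4*5²) = (3*W)*(4*25) = (3*W)*100 = 300*W)
t(o, K) = ⅕ (t(o, K) = 1/(7 - 2) = 1/5 = ⅕)
(t(5, I(-5)) - 155)*M = (⅕ - 155)*34 = -774/5*34 = -26316/5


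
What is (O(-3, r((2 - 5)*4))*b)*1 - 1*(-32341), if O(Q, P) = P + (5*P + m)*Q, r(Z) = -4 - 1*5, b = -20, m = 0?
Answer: 29821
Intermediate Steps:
r(Z) = -9 (r(Z) = -4 - 5 = -9)
O(Q, P) = P + 5*P*Q (O(Q, P) = P + (5*P + 0)*Q = P + (5*P)*Q = P + 5*P*Q)
(O(-3, r((2 - 5)*4))*b)*1 - 1*(-32341) = (-9*(1 + 5*(-3))*(-20))*1 - 1*(-32341) = (-9*(1 - 15)*(-20))*1 + 32341 = (-9*(-14)*(-20))*1 + 32341 = (126*(-20))*1 + 32341 = -2520*1 + 32341 = -2520 + 32341 = 29821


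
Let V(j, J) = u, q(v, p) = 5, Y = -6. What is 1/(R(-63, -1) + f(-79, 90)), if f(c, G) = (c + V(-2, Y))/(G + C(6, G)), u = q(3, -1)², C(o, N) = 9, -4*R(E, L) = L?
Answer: -44/13 ≈ -3.3846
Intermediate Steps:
R(E, L) = -L/4
u = 25 (u = 5² = 25)
V(j, J) = 25
f(c, G) = (25 + c)/(9 + G) (f(c, G) = (c + 25)/(G + 9) = (25 + c)/(9 + G))
1/(R(-63, -1) + f(-79, 90)) = 1/(-¼*(-1) + (25 - 79)/(9 + 90)) = 1/(¼ - 54/99) = 1/(¼ + (1/99)*(-54)) = 1/(¼ - 6/11) = 1/(-13/44) = -44/13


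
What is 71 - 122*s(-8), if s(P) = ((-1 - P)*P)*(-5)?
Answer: -34089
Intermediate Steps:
s(P) = -5*P*(-1 - P) (s(P) = (P*(-1 - P))*(-5) = -5*P*(-1 - P))
71 - 122*s(-8) = 71 - 610*(-8)*(1 - 8) = 71 - 610*(-8)*(-7) = 71 - 122*280 = 71 - 34160 = -34089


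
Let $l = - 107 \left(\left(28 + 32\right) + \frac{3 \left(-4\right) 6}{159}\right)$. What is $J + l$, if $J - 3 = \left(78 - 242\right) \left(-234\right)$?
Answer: $\frac{1696395}{53} \approx 32007.0$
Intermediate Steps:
$l = - \frac{337692}{53}$ ($l = - 107 \left(60 + \left(-12\right) 6 \cdot \frac{1}{159}\right) = - 107 \left(60 - \frac{24}{53}\right) = \left(-107\right) \frac{3156}{53} = - \frac{337692}{53} \approx -6371.5$)
$J = 38379$ ($J = 3 + \left(78 - 242\right) \left(-234\right) = 3 - -38376 = 3 + 38376 = 38379$)
$J + l = 38379 - \frac{337692}{53} = \frac{1696395}{53}$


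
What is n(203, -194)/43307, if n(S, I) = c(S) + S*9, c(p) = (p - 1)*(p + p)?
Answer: 83839/43307 ≈ 1.9359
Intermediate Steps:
c(p) = 2*p*(-1 + p) (c(p) = (-1 + p)*(2*p) = 2*p*(-1 + p))
n(S, I) = 9*S + 2*S*(-1 + S) (n(S, I) = 2*S*(-1 + S) + S*9 = 2*S*(-1 + S) + 9*S = 9*S + 2*S*(-1 + S))
n(203, -194)/43307 = (203*(7 + 2*203))/43307 = (203*(7 + 406))*(1/43307) = (203*413)*(1/43307) = 83839*(1/43307) = 83839/43307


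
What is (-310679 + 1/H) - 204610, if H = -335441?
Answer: -172849057450/335441 ≈ -5.1529e+5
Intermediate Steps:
(-310679 + 1/H) - 204610 = (-310679 + 1/(-335441)) - 204610 = (-310679 - 1/335441) - 204610 = -104214474440/335441 - 204610 = -172849057450/335441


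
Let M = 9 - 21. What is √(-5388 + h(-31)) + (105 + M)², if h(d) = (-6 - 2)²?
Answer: 8649 + 22*I*√11 ≈ 8649.0 + 72.966*I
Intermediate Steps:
h(d) = 64 (h(d) = (-8)² = 64)
M = -12
√(-5388 + h(-31)) + (105 + M)² = √(-5388 + 64) + (105 - 12)² = √(-5324) + 93² = 22*I*√11 + 8649 = 8649 + 22*I*√11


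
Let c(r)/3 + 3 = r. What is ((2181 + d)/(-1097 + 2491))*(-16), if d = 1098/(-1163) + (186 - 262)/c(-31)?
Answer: -1034798792/41341161 ≈ -25.031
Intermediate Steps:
c(r) = -9 + 3*r
d = -11804/59313 (d = 1098/(-1163) + (186 - 262)/(-9 + 3*(-31)) = 1098*(-1/1163) - 76/(-9 - 93) = -1098/1163 - 76/(-102) = -1098/1163 - 76*(-1/102) = -1098/1163 + 38/51 = -11804/59313 ≈ -0.19901)
((2181 + d)/(-1097 + 2491))*(-16) = ((2181 - 11804/59313)/(-1097 + 2491))*(-16) = ((129349849/59313)/1394)*(-16) = ((129349849/59313)*(1/1394))*(-16) = (129349849/82682322)*(-16) = -1034798792/41341161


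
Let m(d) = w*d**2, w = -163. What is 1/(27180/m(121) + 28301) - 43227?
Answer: -2919544151344598/67539828203 ≈ -43227.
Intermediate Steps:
m(d) = -163*d**2
1/(27180/m(121) + 28301) - 43227 = 1/(27180/((-163*121**2)) + 28301) - 43227 = 1/(27180/((-163*14641)) + 28301) - 43227 = 1/(27180/(-2386483) + 28301) - 43227 = 1/(27180*(-1/2386483) + 28301) - 43227 = 1/(-27180/2386483 + 28301) - 43227 = 1/(67539828203/2386483) - 43227 = 2386483/67539828203 - 43227 = -2919544151344598/67539828203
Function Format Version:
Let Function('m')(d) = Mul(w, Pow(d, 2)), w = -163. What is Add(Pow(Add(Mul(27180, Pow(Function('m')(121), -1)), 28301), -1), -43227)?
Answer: Rational(-2919544151344598, 67539828203) ≈ -43227.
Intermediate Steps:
Function('m')(d) = Mul(-163, Pow(d, 2))
Add(Pow(Add(Mul(27180, Pow(Function('m')(121), -1)), 28301), -1), -43227) = Add(Pow(Add(Mul(27180, Pow(Mul(-163, Pow(121, 2)), -1)), 28301), -1), -43227) = Add(Pow(Add(Mul(27180, Pow(Mul(-163, 14641), -1)), 28301), -1), -43227) = Add(Pow(Add(Mul(27180, Pow(-2386483, -1)), 28301), -1), -43227) = Add(Pow(Add(Mul(27180, Rational(-1, 2386483)), 28301), -1), -43227) = Add(Pow(Add(Rational(-27180, 2386483), 28301), -1), -43227) = Add(Pow(Rational(67539828203, 2386483), -1), -43227) = Add(Rational(2386483, 67539828203), -43227) = Rational(-2919544151344598, 67539828203)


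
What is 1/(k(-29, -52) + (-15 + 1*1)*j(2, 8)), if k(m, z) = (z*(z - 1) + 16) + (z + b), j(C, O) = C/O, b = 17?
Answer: 2/5467 ≈ 0.00036583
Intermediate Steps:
k(m, z) = 33 + z + z*(-1 + z) (k(m, z) = (z*(z - 1) + 16) + (z + 17) = (z*(-1 + z) + 16) + (17 + z) = (16 + z*(-1 + z)) + (17 + z) = 33 + z + z*(-1 + z))
1/(k(-29, -52) + (-15 + 1*1)*j(2, 8)) = 1/((33 + (-52)²) + (-15 + 1*1)*(2/8)) = 1/((33 + 2704) + (-15 + 1)*(2*(⅛))) = 1/(2737 - 14*¼) = 1/(2737 - 7/2) = 1/(5467/2) = 2/5467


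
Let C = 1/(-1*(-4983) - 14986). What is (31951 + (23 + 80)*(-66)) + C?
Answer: 251605458/10003 ≈ 25153.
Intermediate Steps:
C = -1/10003 (C = 1/(4983 - 14986) = 1/(-10003) = -1/10003 ≈ -9.9970e-5)
(31951 + (23 + 80)*(-66)) + C = (31951 + (23 + 80)*(-66)) - 1/10003 = (31951 + 103*(-66)) - 1/10003 = (31951 - 6798) - 1/10003 = 25153 - 1/10003 = 251605458/10003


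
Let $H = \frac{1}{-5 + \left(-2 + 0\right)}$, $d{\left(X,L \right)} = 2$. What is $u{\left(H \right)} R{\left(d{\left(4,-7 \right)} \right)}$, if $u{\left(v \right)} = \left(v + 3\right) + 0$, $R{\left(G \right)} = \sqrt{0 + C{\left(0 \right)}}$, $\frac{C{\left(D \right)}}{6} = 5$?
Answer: $\frac{20 \sqrt{30}}{7} \approx 15.649$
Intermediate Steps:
$C{\left(D \right)} = 30$ ($C{\left(D \right)} = 6 \cdot 5 = 30$)
$H = - \frac{1}{7}$ ($H = \frac{1}{-5 - 2} = \frac{1}{-7} = - \frac{1}{7} \approx -0.14286$)
$R{\left(G \right)} = \sqrt{30}$ ($R{\left(G \right)} = \sqrt{0 + 30} = \sqrt{30}$)
$u{\left(v \right)} = 3 + v$ ($u{\left(v \right)} = \left(3 + v\right) + 0 = 3 + v$)
$u{\left(H \right)} R{\left(d{\left(4,-7 \right)} \right)} = \left(3 - \frac{1}{7}\right) \sqrt{30} = \frac{20 \sqrt{30}}{7}$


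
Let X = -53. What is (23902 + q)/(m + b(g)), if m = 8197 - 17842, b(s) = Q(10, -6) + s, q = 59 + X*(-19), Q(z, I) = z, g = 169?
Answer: -12484/4733 ≈ -2.6376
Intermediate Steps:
q = 1066 (q = 59 - 53*(-19) = 59 + 1007 = 1066)
b(s) = 10 + s
m = -9645
(23902 + q)/(m + b(g)) = (23902 + 1066)/(-9645 + (10 + 169)) = 24968/(-9645 + 179) = 24968/(-9466) = 24968*(-1/9466) = -12484/4733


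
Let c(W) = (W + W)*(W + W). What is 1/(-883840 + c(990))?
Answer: 1/3036560 ≈ 3.2932e-7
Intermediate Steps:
c(W) = 4*W**2 (c(W) = (2*W)*(2*W) = 4*W**2)
1/(-883840 + c(990)) = 1/(-883840 + 4*990**2) = 1/(-883840 + 4*980100) = 1/(-883840 + 3920400) = 1/3036560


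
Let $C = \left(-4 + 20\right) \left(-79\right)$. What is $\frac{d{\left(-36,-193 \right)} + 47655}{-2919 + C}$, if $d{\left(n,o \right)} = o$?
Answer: $- \frac{47462}{4183} \approx -11.346$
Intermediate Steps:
$C = -1264$ ($C = 16 \left(-79\right) = -1264$)
$\frac{d{\left(-36,-193 \right)} + 47655}{-2919 + C} = \frac{-193 + 47655}{-2919 - 1264} = \frac{47462}{-4183} = 47462 \left(- \frac{1}{4183}\right) = - \frac{47462}{4183}$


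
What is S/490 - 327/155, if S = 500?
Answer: -8273/7595 ≈ -1.0893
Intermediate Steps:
S/490 - 327/155 = 500/490 - 327/155 = 500*(1/490) - 327*1/155 = 50/49 - 327/155 = -8273/7595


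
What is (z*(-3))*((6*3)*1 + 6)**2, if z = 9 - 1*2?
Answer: -12096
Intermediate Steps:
z = 7 (z = 9 - 2 = 7)
(z*(-3))*((6*3)*1 + 6)**2 = (7*(-3))*((6*3)*1 + 6)**2 = -21*(18*1 + 6)**2 = -21*(18 + 6)**2 = -21*24**2 = -21*576 = -12096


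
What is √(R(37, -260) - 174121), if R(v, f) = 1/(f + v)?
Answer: 2*I*√2164715858/223 ≈ 417.28*I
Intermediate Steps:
√(R(37, -260) - 174121) = √(1/(-260 + 37) - 174121) = √(1/(-223) - 174121) = √(-1/223 - 174121) = √(-38828984/223) = 2*I*√2164715858/223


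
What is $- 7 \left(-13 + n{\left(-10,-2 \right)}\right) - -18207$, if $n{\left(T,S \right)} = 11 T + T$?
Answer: $19138$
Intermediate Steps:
$n{\left(T,S \right)} = 12 T$
$- 7 \left(-13 + n{\left(-10,-2 \right)}\right) - -18207 = - 7 \left(-13 + 12 \left(-10\right)\right) - -18207 = - 7 \left(-13 - 120\right) + 18207 = \left(-7\right) \left(-133\right) + 18207 = 931 + 18207 = 19138$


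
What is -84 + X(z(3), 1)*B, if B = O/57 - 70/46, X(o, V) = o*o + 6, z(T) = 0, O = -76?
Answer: -2326/23 ≈ -101.13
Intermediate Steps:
X(o, V) = 6 + o² (X(o, V) = o² + 6 = 6 + o²)
B = -197/69 (B = -76/57 - 70/46 = -76*1/57 - 70*1/46 = -4/3 - 35/23 = -197/69 ≈ -2.8551)
-84 + X(z(3), 1)*B = -84 + (6 + 0²)*(-197/69) = -84 + (6 + 0)*(-197/69) = -84 + 6*(-197/69) = -84 - 394/23 = -2326/23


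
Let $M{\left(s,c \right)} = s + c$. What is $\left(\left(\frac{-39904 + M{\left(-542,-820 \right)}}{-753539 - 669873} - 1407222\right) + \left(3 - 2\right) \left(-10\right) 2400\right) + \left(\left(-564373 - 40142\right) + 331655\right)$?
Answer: $- \frac{1212805363259}{711706} \approx -1.7041 \cdot 10^{6}$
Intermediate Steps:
$M{\left(s,c \right)} = c + s$
$\left(\left(\frac{-39904 + M{\left(-542,-820 \right)}}{-753539 - 669873} - 1407222\right) + \left(3 - 2\right) \left(-10\right) 2400\right) + \left(\left(-564373 - 40142\right) + 331655\right) = \left(\left(\frac{-39904 - 1362}{-753539 - 669873} - 1407222\right) + \left(3 - 2\right) \left(-10\right) 2400\right) + \left(\left(-564373 - 40142\right) + 331655\right) = \left(\left(\frac{-39904 - 1362}{-1423412} - 1407222\right) + 1 \left(-10\right) 2400\right) + \left(-604515 + 331655\right) = \left(\left(\left(-41266\right) \left(- \frac{1}{1423412}\right) - 1407222\right) - 24000\right) - 272860 = \left(\left(\frac{20633}{711706} - 1407222\right) - 24000\right) - 272860 = \left(- \frac{1001528320099}{711706} - 24000\right) - 272860 = - \frac{1018609264099}{711706} - 272860 = - \frac{1212805363259}{711706}$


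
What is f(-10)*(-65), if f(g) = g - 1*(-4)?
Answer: 390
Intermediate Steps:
f(g) = 4 + g (f(g) = g + 4 = 4 + g)
f(-10)*(-65) = (4 - 10)*(-65) = -6*(-65) = 390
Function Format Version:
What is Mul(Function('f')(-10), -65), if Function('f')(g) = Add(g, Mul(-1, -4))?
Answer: 390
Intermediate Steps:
Function('f')(g) = Add(4, g) (Function('f')(g) = Add(g, 4) = Add(4, g))
Mul(Function('f')(-10), -65) = Mul(Add(4, -10), -65) = Mul(-6, -65) = 390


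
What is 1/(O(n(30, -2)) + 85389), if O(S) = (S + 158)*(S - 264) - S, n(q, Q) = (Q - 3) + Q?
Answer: 1/44475 ≈ 2.2485e-5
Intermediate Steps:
n(q, Q) = -3 + 2*Q (n(q, Q) = (-3 + Q) + Q = -3 + 2*Q)
O(S) = -S + (-264 + S)*(158 + S) (O(S) = (158 + S)*(-264 + S) - S = (-264 + S)*(158 + S) - S = -S + (-264 + S)*(158 + S))
1/(O(n(30, -2)) + 85389) = 1/((-41712 + (-3 + 2*(-2))**2 - 107*(-3 + 2*(-2))) + 85389) = 1/((-41712 + (-3 - 4)**2 - 107*(-3 - 4)) + 85389) = 1/((-41712 + (-7)**2 - 107*(-7)) + 85389) = 1/((-41712 + 49 + 749) + 85389) = 1/(-40914 + 85389) = 1/44475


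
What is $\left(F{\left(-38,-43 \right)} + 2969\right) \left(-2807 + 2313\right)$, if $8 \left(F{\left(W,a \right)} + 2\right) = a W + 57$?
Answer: $- \frac{6280469}{4} \approx -1.5701 \cdot 10^{6}$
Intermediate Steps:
$F{\left(W,a \right)} = \frac{41}{8} + \frac{W a}{8}$ ($F{\left(W,a \right)} = -2 + \frac{a W + 57}{8} = -2 + \frac{W a + 57}{8} = -2 + \frac{57 + W a}{8} = -2 + \left(\frac{57}{8} + \frac{W a}{8}\right) = \frac{41}{8} + \frac{W a}{8}$)
$\left(F{\left(-38,-43 \right)} + 2969\right) \left(-2807 + 2313\right) = \left(\left(\frac{41}{8} + \frac{1}{8} \left(-38\right) \left(-43\right)\right) + 2969\right) \left(-2807 + 2313\right) = \left(\left(\frac{41}{8} + \frac{817}{4}\right) + 2969\right) \left(-494\right) = \left(\frac{1675}{8} + 2969\right) \left(-494\right) = \frac{25427}{8} \left(-494\right) = - \frac{6280469}{4}$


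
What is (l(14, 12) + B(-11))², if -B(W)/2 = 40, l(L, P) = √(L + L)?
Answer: 6428 - 320*√7 ≈ 5581.4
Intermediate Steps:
l(L, P) = √2*√L (l(L, P) = √(2*L) = √2*√L)
B(W) = -80 (B(W) = -2*40 = -80)
(l(14, 12) + B(-11))² = (√2*√14 - 80)² = (2*√7 - 80)² = (-80 + 2*√7)²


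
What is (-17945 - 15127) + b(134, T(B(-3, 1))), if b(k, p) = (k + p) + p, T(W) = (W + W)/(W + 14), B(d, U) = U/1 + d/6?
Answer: -955198/29 ≈ -32938.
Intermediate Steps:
B(d, U) = U + d/6 (B(d, U) = U*1 + d*(⅙) = U + d/6)
T(W) = 2*W/(14 + W) (T(W) = (2*W)/(14 + W) = 2*W/(14 + W))
b(k, p) = k + 2*p
(-17945 - 15127) + b(134, T(B(-3, 1))) = (-17945 - 15127) + (134 + 2*(2*(1 + (⅙)*(-3))/(14 + (1 + (⅙)*(-3))))) = -33072 + (134 + 2*(2*(1 - ½)/(14 + (1 - ½)))) = -33072 + (134 + 2*(2*(½)/(14 + ½))) = -33072 + (134 + 2*(2*(½)/(29/2))) = -33072 + (134 + 2*(2*(½)*(2/29))) = -33072 + (134 + 2*(2/29)) = -33072 + (134 + 4/29) = -33072 + 3890/29 = -955198/29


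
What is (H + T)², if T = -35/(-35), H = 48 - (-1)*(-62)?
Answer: 169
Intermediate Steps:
H = -14 (H = 48 - 1*62 = 48 - 62 = -14)
T = 1 (T = -35*(-1/35) = 1)
(H + T)² = (-14 + 1)² = (-13)² = 169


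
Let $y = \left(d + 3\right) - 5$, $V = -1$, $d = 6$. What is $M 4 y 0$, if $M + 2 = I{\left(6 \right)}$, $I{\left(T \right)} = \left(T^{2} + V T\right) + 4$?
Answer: $0$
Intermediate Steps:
$I{\left(T \right)} = 4 + T^{2} - T$ ($I{\left(T \right)} = \left(T^{2} - T\right) + 4 = 4 + T^{2} - T$)
$y = 4$ ($y = \left(6 + 3\right) - 5 = 9 - 5 = 4$)
$M = 32$ ($M = -2 + \left(4 + 6^{2} - 6\right) = -2 + \left(4 + 36 - 6\right) = -2 + 34 = 32$)
$M 4 y 0 = 32 \cdot 4 \cdot 4 \cdot 0 = 32 \cdot 16 \cdot 0 = 512 \cdot 0 = 0$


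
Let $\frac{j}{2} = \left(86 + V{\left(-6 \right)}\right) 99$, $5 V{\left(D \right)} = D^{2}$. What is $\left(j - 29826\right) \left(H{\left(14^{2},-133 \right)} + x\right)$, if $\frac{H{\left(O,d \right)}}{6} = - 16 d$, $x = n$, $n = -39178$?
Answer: $300345084$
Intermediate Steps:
$V{\left(D \right)} = \frac{D^{2}}{5}$
$j = \frac{92268}{5}$ ($j = 2 \left(86 + \frac{\left(-6\right)^{2}}{5}\right) 99 = 2 \left(86 + \frac{1}{5} \cdot 36\right) 99 = 2 \left(86 + \frac{36}{5}\right) 99 = 2 \cdot \frac{466}{5} \cdot 99 = 2 \cdot \frac{46134}{5} = \frac{92268}{5} \approx 18454.0$)
$x = -39178$
$H{\left(O,d \right)} = - 96 d$ ($H{\left(O,d \right)} = 6 \left(- 16 d\right) = - 96 d$)
$\left(j - 29826\right) \left(H{\left(14^{2},-133 \right)} + x\right) = \left(\frac{92268}{5} - 29826\right) \left(\left(-96\right) \left(-133\right) - 39178\right) = - \frac{56862 \left(12768 - 39178\right)}{5} = \left(- \frac{56862}{5}\right) \left(-26410\right) = 300345084$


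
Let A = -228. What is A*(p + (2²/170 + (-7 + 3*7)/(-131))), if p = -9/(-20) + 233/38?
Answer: -16497597/11135 ≈ -1481.6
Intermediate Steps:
p = 2501/380 (p = -9*(-1/20) + 233*(1/38) = 9/20 + 233/38 = 2501/380 ≈ 6.5816)
A*(p + (2²/170 + (-7 + 3*7)/(-131))) = -228*(2501/380 + (2²/170 + (-7 + 3*7)/(-131))) = -228*(2501/380 + (4*(1/170) + (-7 + 21)*(-1/131))) = -228*(2501/380 + (2/85 + 14*(-1/131))) = -228*(2501/380 + (2/85 - 14/131)) = -228*(2501/380 - 928/11135) = -228*5499199/846260 = -16497597/11135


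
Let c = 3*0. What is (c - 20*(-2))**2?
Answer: 1600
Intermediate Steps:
c = 0
(c - 20*(-2))**2 = (0 - 20*(-2))**2 = (0 + 40)**2 = 40**2 = 1600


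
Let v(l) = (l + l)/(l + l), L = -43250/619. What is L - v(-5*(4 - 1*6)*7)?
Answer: -43869/619 ≈ -70.871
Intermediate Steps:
L = -43250/619 (L = -43250*1/619 = -43250/619 ≈ -69.871)
v(l) = 1 (v(l) = (2*l)/((2*l)) = (2*l)*(1/(2*l)) = 1)
L - v(-5*(4 - 1*6)*7) = -43250/619 - 1*1 = -43250/619 - 1 = -43869/619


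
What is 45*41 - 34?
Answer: 1811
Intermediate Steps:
45*41 - 34 = 1845 - 34 = 1811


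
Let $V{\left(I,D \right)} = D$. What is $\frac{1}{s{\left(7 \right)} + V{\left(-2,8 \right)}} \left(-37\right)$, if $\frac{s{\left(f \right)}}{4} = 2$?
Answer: $- \frac{37}{16} \approx -2.3125$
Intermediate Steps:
$s{\left(f \right)} = 8$ ($s{\left(f \right)} = 4 \cdot 2 = 8$)
$\frac{1}{s{\left(7 \right)} + V{\left(-2,8 \right)}} \left(-37\right) = \frac{1}{8 + 8} \left(-37\right) = \frac{1}{16} \left(-37\right) = - \frac{37}{16}$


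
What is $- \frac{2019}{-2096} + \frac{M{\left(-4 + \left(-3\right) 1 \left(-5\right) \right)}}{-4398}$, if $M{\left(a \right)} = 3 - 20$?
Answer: $\frac{4457597}{4609104} \approx 0.96713$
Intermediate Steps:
$M{\left(a \right)} = -17$ ($M{\left(a \right)} = 3 - 20 = -17$)
$- \frac{2019}{-2096} + \frac{M{\left(-4 + \left(-3\right) 1 \left(-5\right) \right)}}{-4398} = - \frac{2019}{-2096} - \frac{17}{-4398} = \left(-2019\right) \left(- \frac{1}{2096}\right) - - \frac{17}{4398} = \frac{2019}{2096} + \frac{17}{4398} = \frac{4457597}{4609104}$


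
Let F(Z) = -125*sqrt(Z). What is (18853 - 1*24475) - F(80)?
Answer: -5622 + 500*sqrt(5) ≈ -4504.0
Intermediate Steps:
(18853 - 1*24475) - F(80) = (18853 - 1*24475) - (-125)*sqrt(80) = (18853 - 24475) - (-125)*4*sqrt(5) = -5622 - (-500)*sqrt(5) = -5622 + 500*sqrt(5)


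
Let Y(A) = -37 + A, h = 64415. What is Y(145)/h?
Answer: 108/64415 ≈ 0.0016766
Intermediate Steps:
Y(145)/h = (-37 + 145)/64415 = 108*(1/64415) = 108/64415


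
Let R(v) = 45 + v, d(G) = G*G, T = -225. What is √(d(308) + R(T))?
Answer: 2*√23671 ≈ 307.71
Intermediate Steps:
d(G) = G²
√(d(308) + R(T)) = √(308² + (45 - 225)) = √(94864 - 180) = √94684 = 2*√23671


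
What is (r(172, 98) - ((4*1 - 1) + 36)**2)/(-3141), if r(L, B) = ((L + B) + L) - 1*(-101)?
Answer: 326/1047 ≈ 0.31137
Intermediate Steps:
r(L, B) = 101 + B + 2*L (r(L, B) = ((B + L) + L) + 101 = (B + 2*L) + 101 = 101 + B + 2*L)
(r(172, 98) - ((4*1 - 1) + 36)**2)/(-3141) = ((101 + 98 + 2*172) - ((4*1 - 1) + 36)**2)/(-3141) = ((101 + 98 + 344) - ((4 - 1) + 36)**2)*(-1/3141) = (543 - (3 + 36)**2)*(-1/3141) = (543 - 1*39**2)*(-1/3141) = (543 - 1*1521)*(-1/3141) = (543 - 1521)*(-1/3141) = -978*(-1/3141) = 326/1047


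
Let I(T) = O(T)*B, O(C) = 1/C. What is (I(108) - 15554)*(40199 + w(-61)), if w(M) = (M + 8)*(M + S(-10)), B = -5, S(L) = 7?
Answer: -72335461057/108 ≈ -6.6977e+8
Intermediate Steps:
I(T) = -5/T
w(M) = (7 + M)*(8 + M) (w(M) = (M + 8)*(M + 7) = (8 + M)*(7 + M) = (7 + M)*(8 + M))
(I(108) - 15554)*(40199 + w(-61)) = (-5/108 - 15554)*(40199 + (56 + (-61)² + 15*(-61))) = (-5*1/108 - 15554)*(40199 + (56 + 3721 - 915)) = (-5/108 - 15554)*(40199 + 2862) = -1679837/108*43061 = -72335461057/108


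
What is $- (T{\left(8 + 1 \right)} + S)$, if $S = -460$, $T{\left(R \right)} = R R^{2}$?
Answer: $-269$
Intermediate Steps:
$T{\left(R \right)} = R^{3}$
$- (T{\left(8 + 1 \right)} + S) = - (\left(8 + 1\right)^{3} - 460) = - (9^{3} - 460) = - (729 - 460) = \left(-1\right) 269 = -269$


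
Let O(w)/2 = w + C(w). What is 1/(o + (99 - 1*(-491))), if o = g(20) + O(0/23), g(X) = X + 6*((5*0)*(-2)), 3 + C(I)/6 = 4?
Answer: 1/622 ≈ 0.0016077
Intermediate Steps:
C(I) = 6 (C(I) = -18 + 6*4 = -18 + 24 = 6)
O(w) = 12 + 2*w (O(w) = 2*(w + 6) = 2*(6 + w) = 12 + 2*w)
g(X) = X (g(X) = X + 6*(0*(-2)) = X + 6*0 = X + 0 = X)
o = 32 (o = 20 + (12 + 2*(0/23)) = 20 + (12 + 2*(0*(1/23))) = 20 + (12 + 2*0) = 20 + (12 + 0) = 20 + 12 = 32)
1/(o + (99 - 1*(-491))) = 1/(32 + (99 - 1*(-491))) = 1/(32 + (99 + 491)) = 1/(32 + 590) = 1/622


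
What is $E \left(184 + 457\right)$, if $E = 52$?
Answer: $33332$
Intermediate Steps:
$E \left(184 + 457\right) = 52 \left(184 + 457\right) = 52 \cdot 641 = 33332$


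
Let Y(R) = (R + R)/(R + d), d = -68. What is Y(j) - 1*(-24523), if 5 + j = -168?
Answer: 5910389/241 ≈ 24524.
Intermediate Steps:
j = -173 (j = -5 - 168 = -173)
Y(R) = 2*R/(-68 + R) (Y(R) = (R + R)/(R - 68) = (2*R)/(-68 + R) = 2*R/(-68 + R))
Y(j) - 1*(-24523) = 2*(-173)/(-68 - 173) - 1*(-24523) = 2*(-173)/(-241) + 24523 = 2*(-173)*(-1/241) + 24523 = 346/241 + 24523 = 5910389/241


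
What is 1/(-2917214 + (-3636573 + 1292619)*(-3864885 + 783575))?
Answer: 1/7222445982526 ≈ 1.3846e-13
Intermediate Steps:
1/(-2917214 + (-3636573 + 1292619)*(-3864885 + 783575)) = 1/(-2917214 - 2343954*(-3081310)) = 1/(-2917214 + 7222448899740) = 1/7222445982526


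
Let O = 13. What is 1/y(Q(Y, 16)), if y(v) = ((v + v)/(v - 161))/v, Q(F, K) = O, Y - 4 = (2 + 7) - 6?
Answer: -74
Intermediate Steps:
Y = 7 (Y = 4 + ((2 + 7) - 6) = 4 + (9 - 6) = 4 + 3 = 7)
Q(F, K) = 13
y(v) = 2/(-161 + v) (y(v) = ((2*v)/(-161 + v))/v = (2*v/(-161 + v))/v = 2/(-161 + v))
1/y(Q(Y, 16)) = 1/(2/(-161 + 13)) = 1/(2/(-148)) = 1/(2*(-1/148)) = 1/(-1/74) = -74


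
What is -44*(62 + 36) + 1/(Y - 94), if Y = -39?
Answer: -573497/133 ≈ -4312.0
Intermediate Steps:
-44*(62 + 36) + 1/(Y - 94) = -44*(62 + 36) + 1/(-39 - 94) = -44*98 + 1/(-133) = -4312 - 1/133 = -573497/133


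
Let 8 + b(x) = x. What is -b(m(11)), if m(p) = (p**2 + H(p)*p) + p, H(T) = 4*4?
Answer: -300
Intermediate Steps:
H(T) = 16
m(p) = p**2 + 17*p (m(p) = (p**2 + 16*p) + p = p**2 + 17*p)
b(x) = -8 + x
-b(m(11)) = -(-8 + 11*(17 + 11)) = -(-8 + 11*28) = -(-8 + 308) = -1*300 = -300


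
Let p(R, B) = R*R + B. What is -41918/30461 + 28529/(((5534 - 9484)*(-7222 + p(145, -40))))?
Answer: -2279692886169/1655977234850 ≈ -1.3766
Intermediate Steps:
p(R, B) = B + R² (p(R, B) = R² + B = B + R²)
-41918/30461 + 28529/(((5534 - 9484)*(-7222 + p(145, -40)))) = -41918/30461 + 28529/(((5534 - 9484)*(-7222 + (-40 + 145²)))) = -41918*1/30461 + 28529/((-3950*(-7222 + (-40 + 21025)))) = -41918/30461 + 28529/((-3950*(-7222 + 20985))) = -41918/30461 + 28529/((-3950*13763)) = -41918/30461 + 28529/(-54363850) = -41918/30461 + 28529*(-1/54363850) = -41918/30461 - 28529/54363850 = -2279692886169/1655977234850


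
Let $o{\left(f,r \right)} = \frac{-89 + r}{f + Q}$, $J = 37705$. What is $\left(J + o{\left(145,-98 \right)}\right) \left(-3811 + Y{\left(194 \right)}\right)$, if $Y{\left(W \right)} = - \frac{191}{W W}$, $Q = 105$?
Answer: $- \frac{1351989519614181}{9409000} \approx -1.4369 \cdot 10^{8}$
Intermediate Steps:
$Y{\left(W \right)} = - \frac{191}{W^{2}}$
$o{\left(f,r \right)} = \frac{-89 + r}{105 + f}$ ($o{\left(f,r \right)} = \frac{-89 + r}{f + 105} = \frac{-89 + r}{105 + f}$)
$\left(J + o{\left(145,-98 \right)}\right) \left(-3811 + Y{\left(194 \right)}\right) = \left(37705 + \frac{-89 - 98}{105 + 145}\right) \left(-3811 - \frac{191}{37636}\right) = \left(37705 + \frac{1}{250} \left(-187\right)\right) \left(-3811 - \frac{191}{37636}\right) = \left(37705 - \frac{187}{250}\right) \left(- \frac{143430987}{37636}\right) = \frac{9426063}{250} \left(- \frac{143430987}{37636}\right) = - \frac{1351989519614181}{9409000}$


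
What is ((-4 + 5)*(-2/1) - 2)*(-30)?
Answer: 120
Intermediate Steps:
((-4 + 5)*(-2/1) - 2)*(-30) = (1*(-2*1) - 2)*(-30) = (1*(-2) - 2)*(-30) = (-2 - 2)*(-30) = -4*(-30) = 120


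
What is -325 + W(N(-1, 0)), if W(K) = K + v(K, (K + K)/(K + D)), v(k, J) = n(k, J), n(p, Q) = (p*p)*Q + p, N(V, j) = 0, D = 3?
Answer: -325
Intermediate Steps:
n(p, Q) = p + Q*p**2 (n(p, Q) = p**2*Q + p = Q*p**2 + p = p + Q*p**2)
v(k, J) = k*(1 + J*k)
W(K) = K + K*(1 + 2*K**2/(3 + K)) (W(K) = K + K*(1 + ((K + K)/(K + 3))*K) = K + K*(1 + ((2*K)/(3 + K))*K) = K + K*(1 + (2*K/(3 + K))*K) = K + K*(1 + 2*K**2/(3 + K)))
-325 + W(N(-1, 0)) = -325 + 2*0*(3 + 0 + 0**2)/(3 + 0) = -325 + 2*0*(3 + 0 + 0)/3 = -325 + 2*0*(1/3)*3 = -325 + 0 = -325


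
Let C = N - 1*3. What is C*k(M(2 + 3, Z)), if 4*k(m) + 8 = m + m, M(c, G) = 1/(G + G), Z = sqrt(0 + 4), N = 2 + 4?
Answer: -45/8 ≈ -5.6250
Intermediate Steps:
N = 6
Z = 2 (Z = sqrt(4) = 2)
M(c, G) = 1/(2*G)
k(m) = -2 + m/2 (k(m) = -2 + (m + m)/4 = -2 + (2*m)/4 = -2 + m/2)
C = 3 (C = 6 - 1*3 = 6 - 3 = 3)
C*k(M(2 + 3, Z)) = 3*(-2 + ((1/2)/2)/2) = 3*(-2 + ((1/2)*(1/2))/2) = 3*(-2 + (1/2)*(1/4)) = 3*(-2 + 1/8) = 3*(-15/8) = -45/8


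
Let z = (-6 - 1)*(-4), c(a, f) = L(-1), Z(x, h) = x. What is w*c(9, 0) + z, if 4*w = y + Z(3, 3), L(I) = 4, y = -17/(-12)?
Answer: 389/12 ≈ 32.417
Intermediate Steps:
y = 17/12 (y = -17*(-1/12) = 17/12 ≈ 1.4167)
c(a, f) = 4
w = 53/48 (w = (17/12 + 3)/4 = (¼)*(53/12) = 53/48 ≈ 1.1042)
z = 28 (z = -7*(-4) = 28)
w*c(9, 0) + z = (53/48)*4 + 28 = 53/12 + 28 = 389/12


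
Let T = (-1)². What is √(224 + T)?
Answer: 15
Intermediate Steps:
T = 1
√(224 + T) = √(224 + 1) = √225 = 15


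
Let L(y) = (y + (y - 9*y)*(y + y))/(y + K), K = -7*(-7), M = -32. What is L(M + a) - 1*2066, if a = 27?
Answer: -91309/44 ≈ -2075.2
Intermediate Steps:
K = 49
L(y) = (y - 16*y²)/(49 + y) (L(y) = (y + (y - 9*y)*(y + y))/(y + 49) = (y + (-8*y)*(2*y))/(49 + y) = (y - 16*y²)/(49 + y))
L(M + a) - 1*2066 = (-32 + 27)*(1 - 16*(-32 + 27))/(49 + (-32 + 27)) - 1*2066 = -5*(1 - 16*(-5))/(49 - 5) - 2066 = -5*(1 + 80)/44 - 2066 = -5*1/44*81 - 2066 = -405/44 - 2066 = -91309/44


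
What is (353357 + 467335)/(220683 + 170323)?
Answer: 410346/195503 ≈ 2.0989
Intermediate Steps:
(353357 + 467335)/(220683 + 170323) = 820692/391006 = 820692*(1/391006) = 410346/195503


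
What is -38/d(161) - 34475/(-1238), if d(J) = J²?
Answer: 893579431/32090198 ≈ 27.846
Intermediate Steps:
-38/d(161) - 34475/(-1238) = -38/(161²) - 34475/(-1238) = -38/25921 - 34475*(-1/1238) = -38*1/25921 + 34475/1238 = -38/25921 + 34475/1238 = 893579431/32090198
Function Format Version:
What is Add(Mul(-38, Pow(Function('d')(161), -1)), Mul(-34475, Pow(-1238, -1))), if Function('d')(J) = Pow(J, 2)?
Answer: Rational(893579431, 32090198) ≈ 27.846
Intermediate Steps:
Add(Mul(-38, Pow(Function('d')(161), -1)), Mul(-34475, Pow(-1238, -1))) = Add(Mul(-38, Pow(Pow(161, 2), -1)), Mul(-34475, Pow(-1238, -1))) = Add(Mul(-38, Pow(25921, -1)), Mul(-34475, Rational(-1, 1238))) = Add(Mul(-38, Rational(1, 25921)), Rational(34475, 1238)) = Add(Rational(-38, 25921), Rational(34475, 1238)) = Rational(893579431, 32090198)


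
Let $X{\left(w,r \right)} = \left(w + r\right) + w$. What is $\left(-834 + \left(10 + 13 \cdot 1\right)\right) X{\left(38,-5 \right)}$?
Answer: $-57581$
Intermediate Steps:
$X{\left(w,r \right)} = r + 2 w$ ($X{\left(w,r \right)} = \left(r + w\right) + w = r + 2 w$)
$\left(-834 + \left(10 + 13 \cdot 1\right)\right) X{\left(38,-5 \right)} = \left(-834 + \left(10 + 13 \cdot 1\right)\right) \left(-5 + 2 \cdot 38\right) = \left(-834 + \left(10 + 13\right)\right) \left(-5 + 76\right) = \left(-834 + 23\right) 71 = \left(-811\right) 71 = -57581$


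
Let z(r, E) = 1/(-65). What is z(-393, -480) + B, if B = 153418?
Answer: 9972169/65 ≈ 1.5342e+5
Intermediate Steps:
z(r, E) = -1/65
z(-393, -480) + B = -1/65 + 153418 = 9972169/65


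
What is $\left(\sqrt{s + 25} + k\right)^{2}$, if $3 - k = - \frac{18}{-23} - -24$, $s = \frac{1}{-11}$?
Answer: $\frac{2905957}{5819} - \frac{1002 \sqrt{3014}}{253} \approx 281.96$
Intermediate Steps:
$s = - \frac{1}{11} \approx -0.090909$
$k = - \frac{501}{23}$ ($k = 3 - \left(- \frac{18}{-23} - -24\right) = 3 - \left(\left(-18\right) \left(- \frac{1}{23}\right) + 24\right) = 3 - \left(\frac{18}{23} + 24\right) = 3 - \frac{570}{23} = - \frac{501}{23} \approx -21.783$)
$\left(\sqrt{s + 25} + k\right)^{2} = \left(\sqrt{- \frac{1}{11} + 25} - \frac{501}{23}\right)^{2} = \left(\sqrt{\frac{274}{11}} - \frac{501}{23}\right)^{2} = \left(\frac{\sqrt{3014}}{11} - \frac{501}{23}\right)^{2} = \left(- \frac{501}{23} + \frac{\sqrt{3014}}{11}\right)^{2}$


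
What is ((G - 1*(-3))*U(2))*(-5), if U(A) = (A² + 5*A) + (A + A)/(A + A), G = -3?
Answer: 0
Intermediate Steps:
U(A) = 1 + A² + 5*A (U(A) = (A² + 5*A) + (2*A)/((2*A)) = (A² + 5*A) + (2*A)*(1/(2*A)) = (A² + 5*A) + 1 = 1 + A² + 5*A)
((G - 1*(-3))*U(2))*(-5) = ((-3 - 1*(-3))*(1 + 2² + 5*2))*(-5) = ((-3 + 3)*(1 + 4 + 10))*(-5) = (0*15)*(-5) = 0*(-5) = 0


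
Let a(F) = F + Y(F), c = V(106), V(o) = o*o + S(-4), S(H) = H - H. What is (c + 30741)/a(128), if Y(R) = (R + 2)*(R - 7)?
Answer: 41977/15858 ≈ 2.6471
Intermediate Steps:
S(H) = 0
V(o) = o² (V(o) = o*o + 0 = o² + 0 = o²)
c = 11236 (c = 106² = 11236)
Y(R) = (-7 + R)*(2 + R) (Y(R) = (2 + R)*(-7 + R) = (-7 + R)*(2 + R))
a(F) = -14 + F² - 4*F (a(F) = F + (-14 + F² - 5*F) = -14 + F² - 4*F)
(c + 30741)/a(128) = (11236 + 30741)/(-14 + 128² - 4*128) = 41977/(-14 + 16384 - 512) = 41977/15858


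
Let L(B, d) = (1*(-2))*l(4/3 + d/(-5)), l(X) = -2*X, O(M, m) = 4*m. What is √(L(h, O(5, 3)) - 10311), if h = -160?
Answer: I*√2320935/15 ≈ 101.56*I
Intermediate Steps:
L(B, d) = 16/3 - 4*d/5 (L(B, d) = (1*(-2))*(-2*(4/3 + d/(-5))) = -(-4)*(4*(⅓) + d*(-⅕)) = -(-4)*(4/3 - d/5) = -2*(-8/3 + 2*d/5) = 16/3 - 4*d/5)
√(L(h, O(5, 3)) - 10311) = √((16/3 - 16*3/5) - 10311) = √((16/3 - ⅘*12) - 10311) = √((16/3 - 48/5) - 10311) = √(-64/15 - 10311) = √(-154729/15) = I*√2320935/15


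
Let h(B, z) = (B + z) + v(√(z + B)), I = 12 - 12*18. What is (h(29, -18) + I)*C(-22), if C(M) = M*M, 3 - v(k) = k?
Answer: -91960 - 484*√11 ≈ -93565.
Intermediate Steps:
v(k) = 3 - k
C(M) = M²
I = -204 (I = 12 - 216 = -204)
h(B, z) = 3 + B + z - √(B + z) (h(B, z) = (B + z) + (3 - √(z + B)) = (B + z) + (3 - √(B + z)) = 3 + B + z - √(B + z))
(h(29, -18) + I)*C(-22) = ((3 + 29 - 18 - √(29 - 18)) - 204)*(-22)² = ((3 + 29 - 18 - √11) - 204)*484 = ((14 - √11) - 204)*484 = (-190 - √11)*484 = -91960 - 484*√11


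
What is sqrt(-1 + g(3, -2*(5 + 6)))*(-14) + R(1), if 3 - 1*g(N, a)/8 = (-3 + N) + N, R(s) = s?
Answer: 1 - 14*I ≈ 1.0 - 14.0*I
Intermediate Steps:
g(N, a) = 48 - 16*N (g(N, a) = 24 - 8*((-3 + N) + N) = 24 - 8*(-3 + 2*N) = 24 + (24 - 16*N) = 48 - 16*N)
sqrt(-1 + g(3, -2*(5 + 6)))*(-14) + R(1) = sqrt(-1 + (48 - 16*3))*(-14) + 1 = sqrt(-1 + (48 - 48))*(-14) + 1 = sqrt(-1 + 0)*(-14) + 1 = sqrt(-1)*(-14) + 1 = I*(-14) + 1 = -14*I + 1 = 1 - 14*I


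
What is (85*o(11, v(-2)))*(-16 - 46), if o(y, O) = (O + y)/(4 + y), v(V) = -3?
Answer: -8432/3 ≈ -2810.7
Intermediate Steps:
o(y, O) = (O + y)/(4 + y)
(85*o(11, v(-2)))*(-16 - 46) = (85*((-3 + 11)/(4 + 11)))*(-16 - 46) = (85*(8/15))*(-62) = (136/3)*(-62) = -8432/3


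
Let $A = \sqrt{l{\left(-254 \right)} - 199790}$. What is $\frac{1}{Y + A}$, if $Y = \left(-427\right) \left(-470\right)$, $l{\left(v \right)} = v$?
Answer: $\frac{100345}{20138338072} - \frac{i \sqrt{50011}}{20138338072} \approx 4.9828 \cdot 10^{-6} - 1.1105 \cdot 10^{-8} i$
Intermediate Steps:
$Y = 200690$
$A = 2 i \sqrt{50011}$ ($A = \sqrt{-254 - 199790} = \sqrt{-200044} = 2 i \sqrt{50011} \approx 447.26 i$)
$\frac{1}{Y + A} = \frac{1}{200690 + 2 i \sqrt{50011}}$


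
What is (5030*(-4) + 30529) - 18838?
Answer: -8429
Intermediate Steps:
(5030*(-4) + 30529) - 18838 = (-20120 + 30529) - 18838 = 10409 - 18838 = -8429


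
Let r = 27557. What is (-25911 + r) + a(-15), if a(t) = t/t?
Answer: 1647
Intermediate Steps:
a(t) = 1
(-25911 + r) + a(-15) = (-25911 + 27557) + 1 = 1646 + 1 = 1647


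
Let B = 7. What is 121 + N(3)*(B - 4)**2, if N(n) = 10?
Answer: 211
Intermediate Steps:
121 + N(3)*(B - 4)**2 = 121 + 10*(7 - 4)**2 = 121 + 10*3**2 = 121 + 10*9 = 121 + 90 = 211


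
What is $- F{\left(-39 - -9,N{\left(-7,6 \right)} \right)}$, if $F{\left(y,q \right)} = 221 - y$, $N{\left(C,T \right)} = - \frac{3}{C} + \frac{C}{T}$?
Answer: $-251$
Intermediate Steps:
$- F{\left(-39 - -9,N{\left(-7,6 \right)} \right)} = - (221 - \left(-39 - -9\right)) = - (221 - \left(-39 + 9\right)) = - (221 - -30) = - (221 + 30) = \left(-1\right) 251 = -251$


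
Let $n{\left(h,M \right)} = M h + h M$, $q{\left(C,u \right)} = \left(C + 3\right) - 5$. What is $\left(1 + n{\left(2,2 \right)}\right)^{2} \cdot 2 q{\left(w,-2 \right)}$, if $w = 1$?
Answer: $-162$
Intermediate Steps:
$q{\left(C,u \right)} = -2 + C$ ($q{\left(C,u \right)} = \left(3 + C\right) - 5 = -2 + C$)
$n{\left(h,M \right)} = 2 M h$ ($n{\left(h,M \right)} = M h + M h = 2 M h$)
$\left(1 + n{\left(2,2 \right)}\right)^{2} \cdot 2 q{\left(w,-2 \right)} = \left(1 + 2 \cdot 2 \cdot 2\right)^{2} \cdot 2 \left(-2 + 1\right) = \left(1 + 8\right)^{2} \cdot 2 \left(-1\right) = 9^{2} \cdot 2 \left(-1\right) = 81 \cdot 2 \left(-1\right) = 162 \left(-1\right) = -162$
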